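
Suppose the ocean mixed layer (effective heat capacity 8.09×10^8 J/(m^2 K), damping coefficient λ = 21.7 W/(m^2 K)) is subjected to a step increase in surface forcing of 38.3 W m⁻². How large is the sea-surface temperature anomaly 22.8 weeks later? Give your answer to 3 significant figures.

0.546 K

Areal heat capacity C = 8.09×10^8 J/(m^2 K) (given).
τ = C / λ = 8.09×10^8 / 21.7 = 3.73×10^7 s.
Equilibrium anomaly ΔT_eq = F / λ = 38.3 / 21.7 = 1.76 K.
t = 22.8 weeks = 1.38×10^7 s, so t/τ = 0.370.
ΔT(t) = ΔT_eq (1 − e^(−t/τ)) = 1.76 × (1 − e^−0.370) = 0.546 K.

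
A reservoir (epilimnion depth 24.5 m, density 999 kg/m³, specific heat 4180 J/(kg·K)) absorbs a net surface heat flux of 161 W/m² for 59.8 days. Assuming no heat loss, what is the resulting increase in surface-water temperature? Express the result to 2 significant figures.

Areal heat capacity C = ρ c_p D = 999 × 4180 × 24.5 = 1.02×10^8 J m⁻² K⁻¹.
Net heat input Q = F Δt = 161 × (59.8 days × 86400 s/day) = 8.32×10^8 J/m².
ΔT = Q / C = 8.32×10^8 / 1.02×10^8 = 8.13 K.

8.1 K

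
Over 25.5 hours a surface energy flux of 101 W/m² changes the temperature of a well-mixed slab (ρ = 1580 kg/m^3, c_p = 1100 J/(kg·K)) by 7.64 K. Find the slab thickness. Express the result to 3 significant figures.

0.698 m

Heat input Q = F Δt = 101 × 91800 s = 9.27×10^6 J/m².
Required areal heat capacity C = Q / ΔT = 1.21×10^6 J/(m²·K).
Depth D = C / (ρ c_p) = 1.21×10^6 / (1580 × 1100) = 0.698 m.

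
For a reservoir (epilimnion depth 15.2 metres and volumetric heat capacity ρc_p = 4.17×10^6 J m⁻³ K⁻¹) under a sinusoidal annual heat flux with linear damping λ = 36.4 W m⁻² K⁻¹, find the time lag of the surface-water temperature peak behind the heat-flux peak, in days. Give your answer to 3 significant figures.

Areal heat capacity C = ρc_p × D = 4.17×10^6 × 15.2 = 6.34×10^7 J/(m²·K).
ω = 2π / 3.15×10^7 s = 1.99×10^-7 s⁻¹.
Phase lag φ = arctan(Cω/λ) = arctan(12.6/36.4) = 0.334 rad.
Time lag = φ / ω = 0.334 / 1.99×10^-7 = 1.68×10^6 s = 19.4 days.

19.4 days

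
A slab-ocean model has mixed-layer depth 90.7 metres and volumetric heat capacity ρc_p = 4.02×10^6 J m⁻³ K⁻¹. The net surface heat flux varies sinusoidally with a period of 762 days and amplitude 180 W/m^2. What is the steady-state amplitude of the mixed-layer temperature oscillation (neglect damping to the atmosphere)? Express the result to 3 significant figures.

Areal heat capacity C = ρc_p × D = 4.02×10^6 × 90.7 = 3.65×10^8 J/(m²·K).
Angular frequency ω = 2π / T = 2π / 6.58×10^7 s = 9.54×10^-8 s⁻¹.
Cω = 3.65×10^8 × 9.54×10^-8 = 34.8 W/(m²·K).
Amplitude A = F₀ / (Cω) = 180 / 34.8 = 5.17 K.

5.17 K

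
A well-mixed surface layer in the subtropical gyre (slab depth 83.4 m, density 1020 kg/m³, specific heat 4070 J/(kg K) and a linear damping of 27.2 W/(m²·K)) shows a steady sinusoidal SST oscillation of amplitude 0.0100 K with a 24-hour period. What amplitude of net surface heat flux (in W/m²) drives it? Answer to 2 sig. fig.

Areal heat capacity C = ρ c_p D = 1020 × 4070 × 83.4 = 3.46×10^8 J m⁻² K⁻¹.
ω = 2π / 86400 s = 7.27×10^-5 s⁻¹.
√((Cω)² + λ²) = √((25200)² + 27.2²) = 25200 W/(m²·K).
F₀ = A × √((Cω)²+λ²) = 0.0100 × 25200 = 252 W/m².

250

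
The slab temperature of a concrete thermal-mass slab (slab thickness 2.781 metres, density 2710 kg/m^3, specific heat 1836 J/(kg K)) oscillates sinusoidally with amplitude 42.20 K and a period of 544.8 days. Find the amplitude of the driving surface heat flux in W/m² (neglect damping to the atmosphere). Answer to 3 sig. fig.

77.9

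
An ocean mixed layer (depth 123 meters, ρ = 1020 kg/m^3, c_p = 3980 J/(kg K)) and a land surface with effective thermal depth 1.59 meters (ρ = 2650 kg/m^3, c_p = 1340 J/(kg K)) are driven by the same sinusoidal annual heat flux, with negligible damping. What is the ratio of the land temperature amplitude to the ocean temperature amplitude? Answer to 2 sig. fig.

88

C_ocean = 1020 × 3980 × 123 = 4.99×10^8 J/(m²·K).
C_land = 2650 × 1340 × 1.59 = 5.65×10^6 J/(m²·K).
Undamped amplitude ∝ 1/C, so A_land/A_ocean = C_ocean/C_land = 88.4.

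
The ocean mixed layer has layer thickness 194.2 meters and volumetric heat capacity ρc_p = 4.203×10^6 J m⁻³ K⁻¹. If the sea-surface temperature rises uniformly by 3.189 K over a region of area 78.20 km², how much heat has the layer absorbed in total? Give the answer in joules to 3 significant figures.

Areal heat capacity C = ρc_p × D = 4.203×10^6 × 194.2 = 8.16×10^8 J/(m^2 K).
Heat per unit area: q = C ΔT = 8.16×10^8 × 3.189 = 2.60×10^9 J/m².
Total heat: Q = q × A = 2.60×10^9 × (78.20 × 10⁶ m²) = 2.04×10^17 J.

2.04×10^17 J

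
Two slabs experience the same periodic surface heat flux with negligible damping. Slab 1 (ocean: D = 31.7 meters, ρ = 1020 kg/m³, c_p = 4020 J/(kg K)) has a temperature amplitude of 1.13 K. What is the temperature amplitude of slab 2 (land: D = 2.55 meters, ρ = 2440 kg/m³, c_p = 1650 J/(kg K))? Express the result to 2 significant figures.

C_ocean = 1.30×10^8 J/(m²·K); C_land = 1.03×10^7 J/(m²·K).
A ∝ 1/C ⇒ A_land = A_ocean × C_ocean/C_land = 1.13 × 12.7 = 14.3 K.

14 K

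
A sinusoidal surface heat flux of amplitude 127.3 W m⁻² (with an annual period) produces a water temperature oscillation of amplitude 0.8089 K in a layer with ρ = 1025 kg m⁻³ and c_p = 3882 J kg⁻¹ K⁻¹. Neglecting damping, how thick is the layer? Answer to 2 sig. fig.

200 m

ω = 2π / 3.15×10^7 s = 1.99×10^-7 s⁻¹.
Required C = F₀ / (A ω) = 127.3 / (0.8089 × 1.99×10^-7) = 7.90×10^8 J/(m²·K).
D = C / (ρ c_p) = 7.90×10^8 / (1025 × 3882) = 199 m.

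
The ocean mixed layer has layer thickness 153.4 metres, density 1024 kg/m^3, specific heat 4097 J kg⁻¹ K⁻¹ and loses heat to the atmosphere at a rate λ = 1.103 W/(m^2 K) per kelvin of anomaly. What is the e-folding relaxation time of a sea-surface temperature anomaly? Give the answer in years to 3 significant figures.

18.5 years

Areal heat capacity C = ρ c_p D = 1024 × 4097 × 153.4 = 6.44×10^8 J/(m²·K).
Relaxation time τ = C / λ = 6.44×10^8 / 1.103 = 5.83×10^8 s.
In years: 5.83×10^8 s / (3.156×10^7 s/year) = 18.5 years.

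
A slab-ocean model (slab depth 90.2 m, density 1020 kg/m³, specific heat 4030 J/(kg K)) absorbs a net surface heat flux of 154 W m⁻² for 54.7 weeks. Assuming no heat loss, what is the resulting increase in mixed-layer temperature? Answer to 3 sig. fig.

Areal heat capacity C = ρ c_p D = 1020 × 4030 × 90.2 = 3.71×10^8 J/(m^2 K).
Net heat input Q = F Δt = 154 × (54.7 weeks × 6.048×10^5 s/week) = 5.09×10^9 J/m².
ΔT = Q / C = 5.09×10^9 / 3.71×10^8 = 13.7 K.

13.7 K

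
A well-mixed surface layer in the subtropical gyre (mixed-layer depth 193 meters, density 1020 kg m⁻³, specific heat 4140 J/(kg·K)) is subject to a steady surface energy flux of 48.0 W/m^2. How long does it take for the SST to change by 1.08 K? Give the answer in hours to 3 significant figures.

5090 hours

Areal heat capacity C = ρ c_p D = 1020 × 4140 × 193 = 8.15×10^8 J m⁻² K⁻¹.
Time required: Δt = C ΔT / F = 8.15×10^8 × 1.08 / 48.0 = 1.83×10^7 s.
In hours: 1.83×10^7 s / (3600 s/hour) = 5090 hours.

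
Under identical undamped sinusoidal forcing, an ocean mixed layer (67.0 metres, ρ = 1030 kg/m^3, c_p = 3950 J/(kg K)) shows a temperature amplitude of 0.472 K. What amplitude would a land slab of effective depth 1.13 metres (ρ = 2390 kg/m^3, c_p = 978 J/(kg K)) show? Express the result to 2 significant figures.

C_ocean = 2.73×10^8 J/(m²·K); C_land = 2.64×10^6 J/(m²·K).
A ∝ 1/C ⇒ A_land = A_ocean × C_ocean/C_land = 0.472 × 103 = 48.7 K.

49 K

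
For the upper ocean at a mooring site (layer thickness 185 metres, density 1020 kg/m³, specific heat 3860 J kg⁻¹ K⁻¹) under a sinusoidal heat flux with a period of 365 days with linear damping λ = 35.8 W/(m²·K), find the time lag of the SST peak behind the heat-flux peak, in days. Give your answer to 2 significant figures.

77 days

Areal heat capacity C = ρ c_p D = 1020 × 3860 × 185 = 7.28×10^8 J/(m^2 K).
ω = 2π / 3.15×10^7 s = 1.99×10^-7 s⁻¹.
Phase lag φ = arctan(Cω/λ) = arctan(145/35.8) = 1.33 rad.
Time lag = φ / ω = 1.33 / 1.99×10^-7 = 6.67×10^6 s = 77.2 days.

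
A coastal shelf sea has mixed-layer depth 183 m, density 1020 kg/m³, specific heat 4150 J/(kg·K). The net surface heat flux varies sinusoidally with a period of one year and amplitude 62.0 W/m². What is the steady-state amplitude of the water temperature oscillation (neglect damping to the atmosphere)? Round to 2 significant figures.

0.40 K

Areal heat capacity C = ρ c_p D = 1020 × 4150 × 183 = 7.75×10^8 J/(m²·K).
Angular frequency ω = 2π / T = 2π / 3.15×10^7 s = 1.99×10^-7 s⁻¹.
Cω = 7.75×10^8 × 1.99×10^-7 = 154 W/(m²·K).
Amplitude A = F₀ / (Cω) = 62.0 / 154 = 0.402 K.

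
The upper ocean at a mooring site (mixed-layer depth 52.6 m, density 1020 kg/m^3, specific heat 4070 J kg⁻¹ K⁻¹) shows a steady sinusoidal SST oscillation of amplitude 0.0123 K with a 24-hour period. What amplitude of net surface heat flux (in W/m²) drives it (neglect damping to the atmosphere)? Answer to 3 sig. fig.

195

Areal heat capacity C = ρ c_p D = 1020 × 4070 × 52.6 = 2.18×10^8 J/(m²·K).
ω = 2π / 86400 s = 7.27×10^-5 s⁻¹.
Cω = 2.18×10^8 × 7.27×10^-5 = 15900 W/(m²·K).
F₀ = A × Cω = 0.0123 × 15900 = 195 W/m².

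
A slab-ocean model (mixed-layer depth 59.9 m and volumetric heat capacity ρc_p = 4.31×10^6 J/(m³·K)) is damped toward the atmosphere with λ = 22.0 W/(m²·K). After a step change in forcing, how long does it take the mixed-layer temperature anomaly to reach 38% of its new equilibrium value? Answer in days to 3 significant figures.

64.9 days

Areal heat capacity C = ρc_p × D = 4.31×10^6 × 59.9 = 2.58×10^8 J m⁻² K⁻¹.
τ = C / λ = 2.58×10^8 / 22.0 = 1.17×10^7 s.
Fraction reached: 1 − e^(−t/τ) = 0.38 ⇒ t = −τ ln(1 − 0.38) = τ × 0.478.
t = 5.61×10^6 s = 64.9 days.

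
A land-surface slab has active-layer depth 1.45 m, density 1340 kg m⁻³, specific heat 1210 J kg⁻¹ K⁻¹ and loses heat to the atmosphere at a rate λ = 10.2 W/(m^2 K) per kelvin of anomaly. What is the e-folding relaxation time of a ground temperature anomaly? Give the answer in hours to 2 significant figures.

64 hours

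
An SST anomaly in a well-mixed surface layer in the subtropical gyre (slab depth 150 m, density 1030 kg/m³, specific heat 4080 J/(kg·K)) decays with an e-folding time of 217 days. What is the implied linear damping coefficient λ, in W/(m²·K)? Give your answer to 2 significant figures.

34

Areal heat capacity C = ρ c_p D = 1030 × 4080 × 150 = 6.30×10^8 J/(m²·K).
τ = 217 days = 1.87×10^7 s.
λ = C / τ = 6.30×10^8 / 1.87×10^7 = 33.6 W/(m²·K).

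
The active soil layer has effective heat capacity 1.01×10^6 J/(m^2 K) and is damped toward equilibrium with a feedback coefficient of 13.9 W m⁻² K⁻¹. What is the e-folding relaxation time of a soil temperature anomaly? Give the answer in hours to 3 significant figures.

Areal heat capacity C = 1.01×10^6 J/(m^2 K) (given).
Relaxation time τ = C / λ = 1.01×10^6 / 13.9 = 72700 s.
In hours: 72700 s / (3600 s/hour) = 20.2 hours.

20.2 hours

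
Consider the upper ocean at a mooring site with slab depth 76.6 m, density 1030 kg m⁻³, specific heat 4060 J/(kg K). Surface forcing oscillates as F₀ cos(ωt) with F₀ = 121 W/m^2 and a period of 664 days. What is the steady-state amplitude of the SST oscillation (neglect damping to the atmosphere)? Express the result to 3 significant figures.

3.45 K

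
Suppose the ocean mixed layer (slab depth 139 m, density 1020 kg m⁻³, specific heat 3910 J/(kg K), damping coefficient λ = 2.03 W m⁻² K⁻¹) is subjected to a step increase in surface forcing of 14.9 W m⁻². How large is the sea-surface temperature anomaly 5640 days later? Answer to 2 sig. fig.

6.1 K

Areal heat capacity C = ρ c_p D = 1020 × 3910 × 139 = 5.54×10^8 J/(m²·K).
τ = C / λ = 5.54×10^8 / 2.03 = 2.73×10^8 s.
Equilibrium anomaly ΔT_eq = F / λ = 14.9 / 2.03 = 7.34 K.
t = 5640 days = 4.87×10^8 s, so t/τ = 1.78.
ΔT(t) = ΔT_eq (1 − e^(−t/τ)) = 7.34 × (1 − e^−1.78) = 6.11 K.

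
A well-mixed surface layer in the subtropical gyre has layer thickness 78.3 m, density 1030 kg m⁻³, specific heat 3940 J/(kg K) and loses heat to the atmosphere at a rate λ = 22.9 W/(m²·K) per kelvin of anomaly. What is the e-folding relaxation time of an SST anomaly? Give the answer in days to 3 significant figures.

161 days

Areal heat capacity C = ρ c_p D = 1030 × 3940 × 78.3 = 3.18×10^8 J/(m²·K).
Relaxation time τ = C / λ = 3.18×10^8 / 22.9 = 1.39×10^7 s.
In days: 1.39×10^7 s / (86400 s/day) = 161 days.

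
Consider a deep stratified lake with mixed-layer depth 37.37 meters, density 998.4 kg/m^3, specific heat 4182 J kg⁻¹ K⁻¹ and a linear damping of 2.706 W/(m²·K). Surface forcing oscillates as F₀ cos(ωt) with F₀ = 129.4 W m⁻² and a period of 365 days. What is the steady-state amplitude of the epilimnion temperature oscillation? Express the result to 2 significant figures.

Areal heat capacity C = ρ c_p D = 998.4 × 4182 × 37.37 = 1.56×10^8 J/(m^2 K).
Angular frequency ω = 2π / T = 2π / 3.15×10^7 s = 1.99×10^-7 s⁻¹.
√((Cω)² + λ²) = √((31.1)² + 2.706²) = 31.2 W/(m²·K).
Amplitude A = F₀ / √((Cω)²+λ²) = 129.4 / 31.2 = 4.15 K.

4.1 K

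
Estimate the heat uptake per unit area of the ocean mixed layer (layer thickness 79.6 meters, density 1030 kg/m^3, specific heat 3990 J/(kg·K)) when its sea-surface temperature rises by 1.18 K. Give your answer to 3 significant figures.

Areal heat capacity C = ρ c_p D = 1030 × 3990 × 79.6 = 3.27×10^8 J m⁻² K⁻¹.
ΔQ = C ΔT = 3.27×10^8 × 1.18 = 3.86×10^8 J/m².

3.86×10^8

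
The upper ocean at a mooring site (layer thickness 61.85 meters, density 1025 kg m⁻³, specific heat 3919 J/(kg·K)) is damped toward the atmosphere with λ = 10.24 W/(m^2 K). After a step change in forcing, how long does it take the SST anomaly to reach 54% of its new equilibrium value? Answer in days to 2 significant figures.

220 days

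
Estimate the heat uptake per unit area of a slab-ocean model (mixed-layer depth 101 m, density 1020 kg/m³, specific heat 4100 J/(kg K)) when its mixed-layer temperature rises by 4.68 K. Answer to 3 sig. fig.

1.98×10^9

Areal heat capacity C = ρ c_p D = 1020 × 4100 × 101 = 4.22×10^8 J/(m²·K).
ΔQ = C ΔT = 4.22×10^8 × 4.68 = 1.98×10^9 J/m².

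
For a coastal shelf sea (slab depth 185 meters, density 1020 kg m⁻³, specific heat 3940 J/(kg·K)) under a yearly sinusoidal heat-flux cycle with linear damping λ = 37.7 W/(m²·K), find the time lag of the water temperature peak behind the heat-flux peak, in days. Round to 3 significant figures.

76.8 days

Areal heat capacity C = ρ c_p D = 1020 × 3940 × 185 = 7.43×10^8 J/(m^2 K).
ω = 2π / 3.15×10^7 s = 1.99×10^-7 s⁻¹.
Phase lag φ = arctan(Cω/λ) = arctan(148/37.7) = 1.32 rad.
Time lag = φ / ω = 1.32 / 1.99×10^-7 = 6.63×10^6 s = 76.8 days.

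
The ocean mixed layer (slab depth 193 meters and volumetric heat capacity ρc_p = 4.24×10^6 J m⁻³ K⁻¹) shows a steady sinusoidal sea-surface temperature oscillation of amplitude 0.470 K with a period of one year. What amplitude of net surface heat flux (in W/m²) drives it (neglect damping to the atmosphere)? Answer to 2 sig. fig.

Areal heat capacity C = ρc_p × D = 4.24×10^6 × 193 = 8.18×10^8 J/(m^2 K).
ω = 2π / 3.15×10^7 s = 1.99×10^-7 s⁻¹.
Cω = 8.18×10^8 × 1.99×10^-7 = 163 W/(m²·K).
F₀ = A × Cω = 0.470 × 163 = 76.6 W/m².

77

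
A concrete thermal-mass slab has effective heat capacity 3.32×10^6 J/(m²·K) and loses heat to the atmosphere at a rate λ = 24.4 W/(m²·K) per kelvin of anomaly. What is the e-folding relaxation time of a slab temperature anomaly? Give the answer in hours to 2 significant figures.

Areal heat capacity C = 3.32×10^6 J/(m²·K) (given).
Relaxation time τ = C / λ = 3.32×10^6 / 24.4 = 1.36×10^5 s.
In hours: 1.36×10^5 s / (3600 s/hour) = 37.8 hours.

38 hours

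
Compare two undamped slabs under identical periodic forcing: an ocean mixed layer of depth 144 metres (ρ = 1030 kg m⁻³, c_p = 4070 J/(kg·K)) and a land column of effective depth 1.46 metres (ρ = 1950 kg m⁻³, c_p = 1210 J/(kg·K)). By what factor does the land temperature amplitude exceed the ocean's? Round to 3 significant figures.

C_ocean = 1030 × 4070 × 144 = 6.04×10^8 J/(m²·K).
C_land = 1950 × 1210 × 1.46 = 3.44×10^6 J/(m²·K).
Undamped amplitude ∝ 1/C, so A_land/A_ocean = C_ocean/C_land = 175.

175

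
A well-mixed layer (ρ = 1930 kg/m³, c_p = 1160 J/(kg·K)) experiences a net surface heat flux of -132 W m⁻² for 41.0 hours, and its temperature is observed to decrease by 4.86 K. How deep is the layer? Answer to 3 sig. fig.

1.79 m

Heat input Q = F Δt = -132 × 1.48×10^5 s = -1.95×10^7 J/m².
Required areal heat capacity C = Q / ΔT = 4.01×10^6 J/(m²·K).
Depth D = C / (ρ c_p) = 4.01×10^6 / (1930 × 1160) = 1.79 m.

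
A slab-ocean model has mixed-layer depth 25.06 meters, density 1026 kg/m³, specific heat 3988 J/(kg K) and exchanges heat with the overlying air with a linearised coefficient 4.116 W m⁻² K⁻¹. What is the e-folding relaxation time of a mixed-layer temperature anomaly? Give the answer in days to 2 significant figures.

Areal heat capacity C = ρ c_p D = 1026 × 3988 × 25.06 = 1.03×10^8 J/(m²·K).
Relaxation time τ = C / λ = 1.03×10^8 / 4.116 = 2.49×10^7 s.
In days: 2.49×10^7 s / (86400 s/day) = 288 days.

290 days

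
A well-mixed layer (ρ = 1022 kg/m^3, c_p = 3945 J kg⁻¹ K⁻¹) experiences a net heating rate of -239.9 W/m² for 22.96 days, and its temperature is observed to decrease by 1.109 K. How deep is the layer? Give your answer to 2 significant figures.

110 m

Heat input Q = F Δt = -239.9 × 1.98×10^6 s = -4.76×10^8 J/m².
Required areal heat capacity C = Q / ΔT = 4.29×10^8 J/(m²·K).
Depth D = C / (ρ c_p) = 4.29×10^8 / (1022 × 3945) = 106 m.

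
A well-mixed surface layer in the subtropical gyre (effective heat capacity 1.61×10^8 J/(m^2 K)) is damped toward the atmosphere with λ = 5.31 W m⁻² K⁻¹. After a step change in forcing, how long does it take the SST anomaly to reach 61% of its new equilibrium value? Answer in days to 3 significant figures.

330 days

Areal heat capacity C = 1.61×10^8 J/(m^2 K) (given).
τ = C / λ = 1.61×10^8 / 5.31 = 3.03×10^7 s.
Fraction reached: 1 − e^(−t/τ) = 0.61 ⇒ t = −τ ln(1 − 0.61) = τ × 0.942.
t = 2.85×10^7 s = 330 days.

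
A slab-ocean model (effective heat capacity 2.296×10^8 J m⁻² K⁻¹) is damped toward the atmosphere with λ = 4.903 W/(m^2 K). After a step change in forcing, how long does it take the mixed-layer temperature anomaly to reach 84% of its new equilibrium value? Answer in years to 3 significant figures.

2.72 years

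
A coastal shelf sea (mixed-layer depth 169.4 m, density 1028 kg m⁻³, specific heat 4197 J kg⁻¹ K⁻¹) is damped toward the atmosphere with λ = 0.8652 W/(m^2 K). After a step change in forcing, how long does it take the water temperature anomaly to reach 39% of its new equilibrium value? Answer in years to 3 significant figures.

Areal heat capacity C = ρ c_p D = 1028 × 4197 × 169.4 = 7.31×10^8 J/(m²·K).
τ = C / λ = 7.31×10^8 / 0.8652 = 8.45×10^8 s.
Fraction reached: 1 − e^(−t/τ) = 0.39 ⇒ t = −τ ln(1 − 0.39) = τ × 0.494.
t = 4.18×10^8 s = 13.2 years.

13.2 years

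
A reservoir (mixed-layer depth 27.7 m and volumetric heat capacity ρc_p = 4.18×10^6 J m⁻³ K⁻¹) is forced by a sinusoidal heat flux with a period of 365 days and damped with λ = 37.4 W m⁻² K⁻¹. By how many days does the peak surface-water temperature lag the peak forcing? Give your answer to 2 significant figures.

Areal heat capacity C = ρc_p × D = 4.18×10^6 × 27.7 = 1.16×10^8 J m⁻² K⁻¹.
ω = 2π / 3.15×10^7 s = 1.99×10^-7 s⁻¹.
Phase lag φ = arctan(Cω/λ) = arctan(23.1/37.4) = 0.553 rad.
Time lag = φ / ω = 0.553 / 1.99×10^-7 = 2.77×10^6 s = 32.1 days.

32 days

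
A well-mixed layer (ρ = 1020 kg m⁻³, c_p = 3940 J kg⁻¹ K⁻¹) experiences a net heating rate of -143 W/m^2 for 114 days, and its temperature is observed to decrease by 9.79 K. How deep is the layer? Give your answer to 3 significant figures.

35.8 m

Heat input Q = F Δt = -143 × 9.85×10^6 s = -1.41×10^9 J/m².
Required areal heat capacity C = Q / ΔT = 1.44×10^8 J/(m²·K).
Depth D = C / (ρ c_p) = 1.44×10^8 / (1020 × 3940) = 35.8 m.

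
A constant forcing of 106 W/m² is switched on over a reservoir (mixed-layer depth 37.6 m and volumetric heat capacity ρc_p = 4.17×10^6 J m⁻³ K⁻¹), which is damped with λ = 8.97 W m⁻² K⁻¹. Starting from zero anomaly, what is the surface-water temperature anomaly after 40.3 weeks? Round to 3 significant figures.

Areal heat capacity C = ρc_p × D = 4.17×10^6 × 37.6 = 1.57×10^8 J m⁻² K⁻¹.
τ = C / λ = 1.57×10^8 / 8.97 = 1.75×10^7 s.
Equilibrium anomaly ΔT_eq = F / λ = 106 / 8.97 = 11.8 K.
t = 40.3 weeks = 2.44×10^7 s, so t/τ = 1.39.
ΔT(t) = ΔT_eq (1 − e^(−t/τ)) = 11.8 × (1 − e^−1.39) = 8.89 K.

8.89 K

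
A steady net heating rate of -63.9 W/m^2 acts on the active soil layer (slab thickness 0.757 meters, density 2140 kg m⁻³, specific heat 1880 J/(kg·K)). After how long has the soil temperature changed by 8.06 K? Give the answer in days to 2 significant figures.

Areal heat capacity C = ρ c_p D = 2140 × 1880 × 0.757 = 3.05×10^6 J m⁻² K⁻¹.
Time required: Δt = C ΔT / F = 3.05×10^6 × -8.06 / -63.9 = 3.84×10^5 s.
In days: 3.84×10^5 s / (86400 s/day) = 4.45 days.

4.4 days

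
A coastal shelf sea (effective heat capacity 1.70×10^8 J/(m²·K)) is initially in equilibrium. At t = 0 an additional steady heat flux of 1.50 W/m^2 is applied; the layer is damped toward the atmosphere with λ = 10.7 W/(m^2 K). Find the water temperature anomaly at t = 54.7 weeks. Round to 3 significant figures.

0.123 K

Areal heat capacity C = 1.70×10^8 J/(m²·K) (given).
τ = C / λ = 1.70×10^8 / 10.7 = 1.59×10^7 s.
Equilibrium anomaly ΔT_eq = F / λ = 1.50 / 10.7 = 0.140 K.
t = 54.7 weeks = 3.31×10^7 s, so t/τ = 2.08.
ΔT(t) = ΔT_eq (1 − e^(−t/τ)) = 0.140 × (1 − e^−2.08) = 0.123 K.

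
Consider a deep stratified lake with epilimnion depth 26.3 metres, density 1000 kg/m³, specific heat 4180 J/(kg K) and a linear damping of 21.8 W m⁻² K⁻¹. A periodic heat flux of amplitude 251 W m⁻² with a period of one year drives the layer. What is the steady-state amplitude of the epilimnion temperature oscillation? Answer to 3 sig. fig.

8.12 K

Areal heat capacity C = ρ c_p D = 1000 × 4180 × 26.3 = 1.10×10^8 J/(m^2 K).
Angular frequency ω = 2π / T = 2π / 3.15×10^7 s = 1.99×10^-7 s⁻¹.
√((Cω)² + λ²) = √((21.9)² + 21.8²) = 30.9 W/(m²·K).
Amplitude A = F₀ / √((Cω)²+λ²) = 251 / 30.9 = 8.12 K.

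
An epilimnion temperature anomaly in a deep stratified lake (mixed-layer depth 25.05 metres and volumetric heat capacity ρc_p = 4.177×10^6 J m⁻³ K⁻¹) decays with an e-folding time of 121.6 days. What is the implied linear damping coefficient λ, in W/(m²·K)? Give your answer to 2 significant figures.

10

Areal heat capacity C = ρc_p × D = 4.177×10^6 × 25.05 = 1.05×10^8 J m⁻² K⁻¹.
τ = 121.6 days = 1.05×10^7 s.
λ = C / τ = 1.05×10^8 / 1.05×10^7 = 9.96 W/(m²·K).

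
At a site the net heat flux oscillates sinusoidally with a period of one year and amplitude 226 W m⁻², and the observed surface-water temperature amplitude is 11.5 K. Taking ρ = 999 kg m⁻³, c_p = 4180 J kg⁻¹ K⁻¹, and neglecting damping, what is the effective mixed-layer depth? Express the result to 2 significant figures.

24 m

ω = 2π / 3.15×10^7 s = 1.99×10^-7 s⁻¹.
Required C = F₀ / (A ω) = 226 / (11.5 × 1.99×10^-7) = 9.86×10^7 J/(m²·K).
D = C / (ρ c_p) = 9.86×10^7 / (999 × 4180) = 23.6 m.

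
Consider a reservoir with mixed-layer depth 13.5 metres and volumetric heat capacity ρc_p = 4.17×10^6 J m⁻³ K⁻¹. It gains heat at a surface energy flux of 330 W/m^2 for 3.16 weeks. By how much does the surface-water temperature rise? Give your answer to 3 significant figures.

Areal heat capacity C = ρc_p × D = 4.17×10^6 × 13.5 = 5.63×10^7 J/(m²·K).
Net heat input Q = F Δt = 330 × (3.16 weeks × 6.048×10^5 s/week) = 6.31×10^8 J/m².
ΔT = Q / C = 6.31×10^8 / 5.63×10^7 = 11.2 K.

11.2 K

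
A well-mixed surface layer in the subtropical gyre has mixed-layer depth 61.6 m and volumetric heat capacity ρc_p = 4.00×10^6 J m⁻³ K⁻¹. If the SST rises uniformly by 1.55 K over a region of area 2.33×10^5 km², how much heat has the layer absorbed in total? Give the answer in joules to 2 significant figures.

8.9×10^19 J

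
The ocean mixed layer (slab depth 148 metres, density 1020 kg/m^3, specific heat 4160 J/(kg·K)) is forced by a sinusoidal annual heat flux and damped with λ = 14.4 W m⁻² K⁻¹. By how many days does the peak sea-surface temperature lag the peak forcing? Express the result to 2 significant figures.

Areal heat capacity C = ρ c_p D = 1020 × 4160 × 148 = 6.28×10^8 J m⁻² K⁻¹.
ω = 2π / 3.15×10^7 s = 1.99×10^-7 s⁻¹.
Phase lag φ = arctan(Cω/λ) = arctan(125/14.4) = 1.46 rad.
Time lag = φ / ω = 1.46 / 1.99×10^-7 = 7.31×10^6 s = 84.6 days.

85 days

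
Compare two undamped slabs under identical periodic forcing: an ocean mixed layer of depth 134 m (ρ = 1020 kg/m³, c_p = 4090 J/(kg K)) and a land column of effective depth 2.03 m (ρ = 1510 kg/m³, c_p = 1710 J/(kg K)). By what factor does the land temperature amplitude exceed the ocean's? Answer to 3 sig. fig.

107

C_ocean = 1020 × 4090 × 134 = 5.59×10^8 J/(m²·K).
C_land = 1510 × 1710 × 2.03 = 5.24×10^6 J/(m²·K).
Undamped amplitude ∝ 1/C, so A_land/A_ocean = C_ocean/C_land = 107.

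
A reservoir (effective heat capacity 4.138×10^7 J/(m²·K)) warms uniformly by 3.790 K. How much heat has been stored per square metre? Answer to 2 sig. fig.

1.6×10^8

Areal heat capacity C = 4.138×10^7 J/(m²·K) (given).
ΔQ = C ΔT = 4.14×10^7 × 3.790 = 1.57×10^8 J/m².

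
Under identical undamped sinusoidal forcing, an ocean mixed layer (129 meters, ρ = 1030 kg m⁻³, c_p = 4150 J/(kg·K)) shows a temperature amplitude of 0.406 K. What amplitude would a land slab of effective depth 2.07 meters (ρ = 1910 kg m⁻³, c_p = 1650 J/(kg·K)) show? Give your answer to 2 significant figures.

34 K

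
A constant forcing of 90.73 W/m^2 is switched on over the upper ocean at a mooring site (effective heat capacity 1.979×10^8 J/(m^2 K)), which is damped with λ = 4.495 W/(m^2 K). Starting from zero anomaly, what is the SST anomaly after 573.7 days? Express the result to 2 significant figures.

Areal heat capacity C = 1.979×10^8 J/(m^2 K) (given).
τ = C / λ = 1.98×10^8 / 4.495 = 4.40×10^7 s.
Equilibrium anomaly ΔT_eq = F / λ = 90.73 / 4.495 = 20.2 K.
t = 573.7 days = 4.96×10^7 s, so t/τ = 1.13.
ΔT(t) = ΔT_eq (1 − e^(−t/τ)) = 20.2 × (1 − e^−1.13) = 13.6 K.

14 K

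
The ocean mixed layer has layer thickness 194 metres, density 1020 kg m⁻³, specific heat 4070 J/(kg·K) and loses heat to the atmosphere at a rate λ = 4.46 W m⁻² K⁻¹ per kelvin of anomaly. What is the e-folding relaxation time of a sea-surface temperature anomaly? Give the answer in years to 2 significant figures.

Areal heat capacity C = ρ c_p D = 1020 × 4070 × 194 = 8.05×10^8 J m⁻² K⁻¹.
Relaxation time τ = C / λ = 8.05×10^8 / 4.46 = 1.81×10^8 s.
In years: 1.81×10^8 s / (3.156×10^7 s/year) = 5.72 years.

5.7 years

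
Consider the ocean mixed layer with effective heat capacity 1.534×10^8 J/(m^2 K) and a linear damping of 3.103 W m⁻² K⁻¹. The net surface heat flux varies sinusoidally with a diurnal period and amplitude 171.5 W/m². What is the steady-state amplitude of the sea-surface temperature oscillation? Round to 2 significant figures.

0.015 K

Areal heat capacity C = 1.534×10^8 J/(m^2 K) (given).
Angular frequency ω = 2π / T = 2π / 86400 s = 7.27×10^-5 s⁻¹.
√((Cω)² + λ²) = √((11200)² + 3.103²) = 11200 W/(m²·K).
Amplitude A = F₀ / √((Cω)²+λ²) = 171.5 / 11200 = 0.0154 K.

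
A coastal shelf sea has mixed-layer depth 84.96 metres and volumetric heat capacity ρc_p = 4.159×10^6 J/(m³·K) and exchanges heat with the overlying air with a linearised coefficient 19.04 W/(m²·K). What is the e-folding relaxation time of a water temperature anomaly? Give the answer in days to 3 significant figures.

Areal heat capacity C = ρc_p × D = 4.159×10^6 × 84.96 = 3.53×10^8 J/(m²·K).
Relaxation time τ = C / λ = 3.53×10^8 / 19.04 = 1.86×10^7 s.
In days: 1.86×10^7 s / (86400 s/day) = 215 days.

215 days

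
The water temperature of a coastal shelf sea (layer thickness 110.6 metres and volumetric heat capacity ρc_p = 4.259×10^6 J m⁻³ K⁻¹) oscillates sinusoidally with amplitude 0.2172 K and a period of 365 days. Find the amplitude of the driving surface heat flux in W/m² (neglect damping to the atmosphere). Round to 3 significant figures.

Areal heat capacity C = ρc_p × D = 4.259×10^6 × 110.6 = 4.71×10^8 J/(m²·K).
ω = 2π / 3.15×10^7 s = 1.99×10^-7 s⁻¹.
Cω = 4.71×10^8 × 1.99×10^-7 = 93.9 W/(m²·K).
F₀ = A × Cω = 0.2172 × 93.9 = 20.4 W/m².

20.4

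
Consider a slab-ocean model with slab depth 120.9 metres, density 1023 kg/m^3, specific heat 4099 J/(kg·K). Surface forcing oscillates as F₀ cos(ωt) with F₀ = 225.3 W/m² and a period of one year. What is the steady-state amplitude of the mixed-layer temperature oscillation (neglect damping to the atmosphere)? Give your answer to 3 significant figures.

Areal heat capacity C = ρ c_p D = 1023 × 4099 × 120.9 = 5.07×10^8 J/(m²·K).
Angular frequency ω = 2π / T = 2π / 3.15×10^7 s = 1.99×10^-7 s⁻¹.
Cω = 5.07×10^8 × 1.99×10^-7 = 101 W/(m²·K).
Amplitude A = F₀ / (Cω) = 225.3 / 101 = 2.23 K.

2.23 K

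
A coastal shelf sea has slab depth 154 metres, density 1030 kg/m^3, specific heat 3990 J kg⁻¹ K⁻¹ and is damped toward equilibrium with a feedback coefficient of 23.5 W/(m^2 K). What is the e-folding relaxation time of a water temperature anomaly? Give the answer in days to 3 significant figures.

312 days

Areal heat capacity C = ρ c_p D = 1030 × 3990 × 154 = 6.33×10^8 J/(m^2 K).
Relaxation time τ = C / λ = 6.33×10^8 / 23.5 = 2.69×10^7 s.
In days: 2.69×10^7 s / (86400 s/day) = 312 days.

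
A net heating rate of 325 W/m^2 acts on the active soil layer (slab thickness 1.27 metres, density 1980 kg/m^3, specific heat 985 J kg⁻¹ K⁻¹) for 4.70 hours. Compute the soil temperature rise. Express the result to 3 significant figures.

Areal heat capacity C = ρ c_p D = 1980 × 985 × 1.27 = 2.48×10^6 J m⁻² K⁻¹.
Net heat input Q = F Δt = 325 × (4.70 hours × 3600 s/hour) = 5.50×10^6 J/m².
ΔT = Q / C = 5.50×10^6 / 2.48×10^6 = 2.22 K.

2.22 K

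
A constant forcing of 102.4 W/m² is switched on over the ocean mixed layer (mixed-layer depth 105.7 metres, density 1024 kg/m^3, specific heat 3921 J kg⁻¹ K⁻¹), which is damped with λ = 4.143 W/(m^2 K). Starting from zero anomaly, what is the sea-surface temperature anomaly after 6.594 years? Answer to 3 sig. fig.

Areal heat capacity C = ρ c_p D = 1024 × 3921 × 105.7 = 4.24×10^8 J m⁻² K⁻¹.
τ = C / λ = 4.24×10^8 / 4.143 = 1.02×10^8 s.
Equilibrium anomaly ΔT_eq = F / λ = 102.4 / 4.143 = 24.7 K.
t = 6.594 years = 2.08×10^8 s, so t/τ = 2.03.
ΔT(t) = ΔT_eq (1 − e^(−t/τ)) = 24.7 × (1 − e^−2.03) = 21.5 K.

21.5 K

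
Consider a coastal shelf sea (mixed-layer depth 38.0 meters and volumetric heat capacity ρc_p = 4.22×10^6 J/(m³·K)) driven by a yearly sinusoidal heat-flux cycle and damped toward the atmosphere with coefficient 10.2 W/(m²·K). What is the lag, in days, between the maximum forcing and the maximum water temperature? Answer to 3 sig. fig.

73.3 days

Areal heat capacity C = ρc_p × D = 4.22×10^6 × 38.0 = 1.60×10^8 J m⁻² K⁻¹.
ω = 2π / 3.15×10^7 s = 1.99×10^-7 s⁻¹.
Phase lag φ = arctan(Cω/λ) = arctan(31.9/10.2) = 1.26 rad.
Time lag = φ / ω = 1.26 / 1.99×10^-7 = 6.33×10^6 s = 73.3 days.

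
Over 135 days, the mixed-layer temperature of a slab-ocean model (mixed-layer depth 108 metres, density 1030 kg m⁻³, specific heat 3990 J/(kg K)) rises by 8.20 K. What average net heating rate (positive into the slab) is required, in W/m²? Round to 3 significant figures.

Areal heat capacity C = ρ c_p D = 1030 × 3990 × 108 = 4.44×10^8 J/(m^2 K).
Required heat per unit area: Q = C ΔT = 4.44×10^8 × 8.20 = 3.64×10^9 J/m².
Flux F = Q / Δt = 3.64×10^9 / 1.17×10^7 s = 312 W/m².

312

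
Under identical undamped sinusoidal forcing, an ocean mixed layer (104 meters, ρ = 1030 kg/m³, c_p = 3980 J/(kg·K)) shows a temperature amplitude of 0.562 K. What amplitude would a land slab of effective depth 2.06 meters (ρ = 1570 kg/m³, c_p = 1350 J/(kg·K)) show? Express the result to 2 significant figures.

55 K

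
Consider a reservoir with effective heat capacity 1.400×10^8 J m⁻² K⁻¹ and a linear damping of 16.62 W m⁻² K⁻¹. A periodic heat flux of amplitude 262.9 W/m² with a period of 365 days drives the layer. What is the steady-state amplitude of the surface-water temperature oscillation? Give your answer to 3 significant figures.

8.10 K

Areal heat capacity C = 1.400×10^8 J m⁻² K⁻¹ (given).
Angular frequency ω = 2π / T = 2π / 3.15×10^7 s = 1.99×10^-7 s⁻¹.
√((Cω)² + λ²) = √((27.9)² + 16.62²) = 32.5 W/(m²·K).
Amplitude A = F₀ / √((Cω)²+λ²) = 262.9 / 32.5 = 8.10 K.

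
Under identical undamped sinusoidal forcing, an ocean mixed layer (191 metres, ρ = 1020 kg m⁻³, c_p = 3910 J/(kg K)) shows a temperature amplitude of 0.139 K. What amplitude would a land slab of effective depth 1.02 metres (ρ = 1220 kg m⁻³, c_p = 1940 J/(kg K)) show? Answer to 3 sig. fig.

43.9 K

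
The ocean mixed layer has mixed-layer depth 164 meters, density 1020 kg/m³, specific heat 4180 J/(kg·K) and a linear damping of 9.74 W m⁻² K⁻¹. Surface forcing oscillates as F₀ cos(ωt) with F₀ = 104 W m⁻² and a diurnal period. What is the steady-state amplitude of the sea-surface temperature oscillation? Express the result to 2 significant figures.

0.0020 K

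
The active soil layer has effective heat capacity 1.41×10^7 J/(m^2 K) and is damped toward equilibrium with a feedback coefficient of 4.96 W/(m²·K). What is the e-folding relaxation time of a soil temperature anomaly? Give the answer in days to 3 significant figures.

32.9 days

Areal heat capacity C = 1.41×10^7 J/(m^2 K) (given).
Relaxation time τ = C / λ = 1.41×10^7 / 4.96 = 2.84×10^6 s.
In days: 2.84×10^6 s / (86400 s/day) = 32.9 days.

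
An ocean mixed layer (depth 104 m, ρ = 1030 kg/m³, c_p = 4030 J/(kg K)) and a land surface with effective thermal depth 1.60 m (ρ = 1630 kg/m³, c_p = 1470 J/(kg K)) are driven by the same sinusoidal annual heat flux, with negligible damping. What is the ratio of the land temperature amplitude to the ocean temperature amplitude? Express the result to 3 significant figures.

C_ocean = 1030 × 4030 × 104 = 4.32×10^8 J/(m²·K).
C_land = 1630 × 1470 × 1.60 = 3.83×10^6 J/(m²·K).
Undamped amplitude ∝ 1/C, so A_land/A_ocean = C_ocean/C_land = 113.

113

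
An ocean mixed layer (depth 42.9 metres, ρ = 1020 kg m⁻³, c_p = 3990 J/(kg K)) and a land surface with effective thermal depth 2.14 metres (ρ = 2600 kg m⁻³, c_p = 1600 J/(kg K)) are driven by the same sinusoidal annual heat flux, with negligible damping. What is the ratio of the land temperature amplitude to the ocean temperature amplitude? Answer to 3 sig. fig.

19.6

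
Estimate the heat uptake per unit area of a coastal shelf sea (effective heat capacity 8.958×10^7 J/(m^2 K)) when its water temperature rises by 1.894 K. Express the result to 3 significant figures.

1.70×10^8

Areal heat capacity C = 8.958×10^7 J/(m^2 K) (given).
ΔQ = C ΔT = 8.96×10^7 × 1.894 = 1.70×10^8 J/m².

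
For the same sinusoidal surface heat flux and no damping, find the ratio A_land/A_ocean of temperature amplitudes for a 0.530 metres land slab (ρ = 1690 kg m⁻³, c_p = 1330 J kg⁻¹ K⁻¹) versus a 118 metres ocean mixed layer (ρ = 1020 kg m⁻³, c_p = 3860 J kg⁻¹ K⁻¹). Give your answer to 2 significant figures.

390

C_ocean = 1020 × 3860 × 118 = 4.65×10^8 J/(m²·K).
C_land = 1690 × 1330 × 0.530 = 1.19×10^6 J/(m²·K).
Undamped amplitude ∝ 1/C, so A_land/A_ocean = C_ocean/C_land = 390.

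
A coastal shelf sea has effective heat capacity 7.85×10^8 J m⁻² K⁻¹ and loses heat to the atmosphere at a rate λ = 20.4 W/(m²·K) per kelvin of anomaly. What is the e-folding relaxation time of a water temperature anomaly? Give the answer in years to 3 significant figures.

1.22 years

Areal heat capacity C = 7.85×10^8 J m⁻² K⁻¹ (given).
Relaxation time τ = C / λ = 7.85×10^8 / 20.4 = 3.85×10^7 s.
In years: 3.85×10^7 s / (3.156×10^7 s/year) = 1.22 years.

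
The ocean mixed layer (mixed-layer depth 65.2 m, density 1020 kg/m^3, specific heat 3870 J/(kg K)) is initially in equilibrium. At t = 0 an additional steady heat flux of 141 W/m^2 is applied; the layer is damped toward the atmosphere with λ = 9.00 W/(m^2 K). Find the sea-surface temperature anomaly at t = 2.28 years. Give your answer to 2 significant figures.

Areal heat capacity C = ρ c_p D = 1020 × 3870 × 65.2 = 2.57×10^8 J/(m^2 K).
τ = C / λ = 2.57×10^8 / 9.00 = 2.86×10^7 s.
Equilibrium anomaly ΔT_eq = F / λ = 141 / 9.00 = 15.7 K.
t = 2.28 years = 7.20×10^7 s, so t/τ = 2.52.
ΔT(t) = ΔT_eq (1 − e^(−t/τ)) = 15.7 × (1 − e^−2.52) = 14.4 K.

14 K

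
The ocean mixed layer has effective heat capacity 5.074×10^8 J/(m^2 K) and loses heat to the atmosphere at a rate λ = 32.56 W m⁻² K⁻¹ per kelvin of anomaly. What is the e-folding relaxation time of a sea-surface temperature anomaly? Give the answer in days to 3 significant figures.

180 days

Areal heat capacity C = 5.074×10^8 J/(m^2 K) (given).
Relaxation time τ = C / λ = 5.07×10^8 / 32.56 = 1.56×10^7 s.
In days: 1.56×10^7 s / (86400 s/day) = 180 days.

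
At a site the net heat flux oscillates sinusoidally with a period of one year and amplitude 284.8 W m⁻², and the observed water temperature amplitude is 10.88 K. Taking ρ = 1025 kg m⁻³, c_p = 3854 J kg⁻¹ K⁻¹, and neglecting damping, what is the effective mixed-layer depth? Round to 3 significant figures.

33.3 m

ω = 2π / 3.15×10^7 s = 1.99×10^-7 s⁻¹.
Required C = F₀ / (A ω) = 284.8 / (10.88 × 1.99×10^-7) = 1.31×10^8 J/(m²·K).
D = C / (ρ c_p) = 1.31×10^8 / (1025 × 3854) = 33.3 m.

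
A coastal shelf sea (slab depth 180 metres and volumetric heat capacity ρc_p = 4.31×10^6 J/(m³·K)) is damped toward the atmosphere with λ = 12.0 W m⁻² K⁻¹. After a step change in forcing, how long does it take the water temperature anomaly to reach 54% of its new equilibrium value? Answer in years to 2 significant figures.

1.6 years

Areal heat capacity C = ρc_p × D = 4.31×10^6 × 180 = 7.76×10^8 J/(m²·K).
τ = C / λ = 7.76×10^8 / 12.0 = 6.46×10^7 s.
Fraction reached: 1 − e^(−t/τ) = 0.54 ⇒ t = −τ ln(1 − 0.54) = τ × 0.777.
t = 5.02×10^7 s = 1.59 years.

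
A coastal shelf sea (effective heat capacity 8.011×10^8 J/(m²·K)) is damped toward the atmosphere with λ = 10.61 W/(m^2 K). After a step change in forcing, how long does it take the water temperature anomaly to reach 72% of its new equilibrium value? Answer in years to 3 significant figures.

3.05 years

Areal heat capacity C = 8.011×10^8 J/(m²·K) (given).
τ = C / λ = 8.01×10^8 / 10.61 = 7.55×10^7 s.
Fraction reached: 1 − e^(−t/τ) = 0.72 ⇒ t = −τ ln(1 − 0.72) = τ × 1.27.
t = 9.61×10^7 s = 3.05 years.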